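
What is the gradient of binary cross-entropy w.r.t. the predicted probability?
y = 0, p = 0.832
∂L/∂p = 5.952

∂L/∂p = -y/p + (1-y)/(1-p) = 0 + 1/0.168 = 5.952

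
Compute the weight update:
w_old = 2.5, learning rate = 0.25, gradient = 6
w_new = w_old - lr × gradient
w_new = 1

w_new = w - η·∂L/∂w = 2.5 - 0.25×(6) = 2.5 - (1.5) = 1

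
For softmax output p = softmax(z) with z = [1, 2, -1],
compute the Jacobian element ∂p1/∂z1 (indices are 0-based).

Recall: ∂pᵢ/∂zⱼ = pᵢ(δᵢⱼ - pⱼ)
∂p1/∂z1 = 0.2078

p = softmax(z) = [0.2595, 0.7054, 0.03512]
p1 = 0.7054

∂p1/∂z1 = p1(1 - p1) = 0.7054 × (1 - 0.7054) = 0.2078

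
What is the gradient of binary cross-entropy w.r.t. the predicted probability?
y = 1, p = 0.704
∂L/∂p = -1.42

∂L/∂p = -y/p + (1-y)/(1-p) = -1/0.704 + 0 = -1.42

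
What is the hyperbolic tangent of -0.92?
-0.7259

tanh(-0.92) = (e^(-0.92) - e^(0.92))/(e^(-0.92) + e^(0.92)) = -0.7259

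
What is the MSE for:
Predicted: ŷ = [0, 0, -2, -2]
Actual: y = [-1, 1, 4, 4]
MSE = 18.5

MSE = (1/4)((0--1)² + (0-1)² + (-2-4)² + (-2-4)²) = (1/4)(1 + 1 + 36 + 36) = 18.5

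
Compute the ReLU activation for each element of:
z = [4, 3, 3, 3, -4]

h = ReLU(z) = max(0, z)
h = [4, 3, 3, 3, 0]

ReLU applied element-wise: max(0,4)=4, max(0,3)=3, max(0,3)=3, max(0,3)=3, max(0,-4)=0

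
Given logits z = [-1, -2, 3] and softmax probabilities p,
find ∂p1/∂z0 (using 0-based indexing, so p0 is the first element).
∂p1/∂z0 = -0.0001175

p = softmax(z) = [0.01787, 0.006573, 0.9756]
p1 = 0.006573, p0 = 0.01787

∂p1/∂z0 = -p1 × p0 = -0.006573 × 0.01787 = -0.0001175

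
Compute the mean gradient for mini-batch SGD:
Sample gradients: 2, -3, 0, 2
Average gradient = 0.25

Average = (1/4)(2 + -3 + 0 + 2) = 1/4 = 0.25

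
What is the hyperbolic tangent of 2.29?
0.9797

tanh(2.29) = (e^(2.29) - e^(-2.29))/(e^(2.29) + e^(-2.29)) = 0.9797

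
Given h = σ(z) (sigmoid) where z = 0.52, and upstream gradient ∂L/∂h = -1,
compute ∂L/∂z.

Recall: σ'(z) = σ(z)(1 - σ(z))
∂L/∂z = -0.2338

σ(0.52) = 0.6271
σ'(0.52) = σ(0.52)(1 - σ(0.52)) = 0.6271 × 0.3729 = 0.2338
∂L/∂z = ∂L/∂h · σ'(z) = -1 × 0.2338 = -0.2338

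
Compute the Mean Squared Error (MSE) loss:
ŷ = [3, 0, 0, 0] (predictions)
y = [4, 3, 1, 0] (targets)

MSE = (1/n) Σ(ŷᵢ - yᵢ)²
MSE = 2.75

MSE = (1/4)((3-4)² + (0-3)² + (0-1)² + (0-0)²) = (1/4)(1 + 9 + 1 + 0) = 2.75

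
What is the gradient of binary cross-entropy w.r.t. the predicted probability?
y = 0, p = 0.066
∂L/∂p = 1.071

∂L/∂p = -y/p + (1-y)/(1-p) = 0 + 1/0.934 = 1.071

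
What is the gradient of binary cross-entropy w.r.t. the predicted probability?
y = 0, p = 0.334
∂L/∂p = 1.502

∂L/∂p = -y/p + (1-y)/(1-p) = 0 + 1/0.666 = 1.502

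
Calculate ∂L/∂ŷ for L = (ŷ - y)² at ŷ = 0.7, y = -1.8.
∂L/∂ŷ = 5.0

∂L/∂ŷ = 2(ŷ - y) = 2(0.7 - -1.8) = 2(2.5) = 5.0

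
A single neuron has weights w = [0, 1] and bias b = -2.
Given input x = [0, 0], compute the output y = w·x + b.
y = -2

y = (0)(0) + (1)(0) + -2 = -2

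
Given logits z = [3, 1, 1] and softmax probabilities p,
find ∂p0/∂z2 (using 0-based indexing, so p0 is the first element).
∂p0/∂z2 = -0.08382

p = softmax(z) = [0.787, 0.1065, 0.1065]
p0 = 0.787, p2 = 0.1065

∂p0/∂z2 = -p0 × p2 = -0.787 × 0.1065 = -0.08382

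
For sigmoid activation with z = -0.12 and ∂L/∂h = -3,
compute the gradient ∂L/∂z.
∂L/∂z = -0.7473

σ(-0.12) = 0.47
σ'(-0.12) = σ(-0.12)(1 - σ(-0.12)) = 0.47 × 0.53 = 0.2491
∂L/∂z = ∂L/∂h · σ'(z) = -3 × 0.2491 = -0.7473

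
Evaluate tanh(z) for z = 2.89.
0.9938

tanh(2.89) = (e^(2.89) - e^(-2.89))/(e^(2.89) + e^(-2.89)) = 0.9938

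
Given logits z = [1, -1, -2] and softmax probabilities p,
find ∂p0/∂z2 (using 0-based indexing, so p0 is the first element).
∂p0/∂z2 = -0.03545

p = softmax(z) = [0.8438, 0.1142, 0.04201]
p0 = 0.8438, p2 = 0.04201

∂p0/∂z2 = -p0 × p2 = -0.8438 × 0.04201 = -0.03545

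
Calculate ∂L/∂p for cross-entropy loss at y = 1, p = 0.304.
∂L/∂p = -3.289

∂L/∂p = -y/p + (1-y)/(1-p) = -1/0.304 + 0 = -3.289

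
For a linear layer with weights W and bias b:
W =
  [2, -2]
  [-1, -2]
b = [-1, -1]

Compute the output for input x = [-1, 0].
y = [-3, 0]

Wx = [2×-1 + -2×0, -1×-1 + -2×0]
   = [-2, 1]
y = Wx + b = [-2 + -1, 1 + -1] = [-3, 0]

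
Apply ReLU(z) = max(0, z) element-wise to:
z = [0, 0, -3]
h = [0, 0, 0]

ReLU applied element-wise: max(0,0)=0, max(0,0)=0, max(0,-3)=0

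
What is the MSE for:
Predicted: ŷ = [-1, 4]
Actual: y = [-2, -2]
MSE = 18.5

MSE = (1/2)((-1--2)² + (4--2)²) = (1/2)(1 + 36) = 18.5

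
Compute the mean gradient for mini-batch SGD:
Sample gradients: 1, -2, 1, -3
Average gradient = -0.75

Average = (1/4)(1 + -2 + 1 + -3) = -3/4 = -0.75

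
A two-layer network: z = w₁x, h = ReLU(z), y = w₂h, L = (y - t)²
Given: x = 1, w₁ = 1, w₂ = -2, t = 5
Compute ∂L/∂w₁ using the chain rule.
∂L/∂w₁ = 28

Forward pass:
z = w₁x = 1×1 = 1
h = ReLU(1) = 1
y = w₂h = -2×1 = -2

Backward pass:
∂L/∂y = 2(y - t) = 2(-2 - 5) = -14
∂y/∂h = w₂ = -2
∂h/∂z = 1 (ReLU derivative)
∂z/∂w₁ = x = 1

∂L/∂w₁ = -14 × -2 × 1 × 1 = 28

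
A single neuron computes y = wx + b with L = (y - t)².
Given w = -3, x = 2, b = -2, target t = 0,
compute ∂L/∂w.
∂L/∂w = -32

y = wx + b = (-3)(2) + -2 = -8
∂L/∂y = 2(y - t) = 2(-8 - 0) = -16
∂y/∂w = x = 2
∂L/∂w = ∂L/∂y · ∂y/∂w = -16 × 2 = -32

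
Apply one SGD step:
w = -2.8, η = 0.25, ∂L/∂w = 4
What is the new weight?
w_new = -3.8

w_new = w - η·∂L/∂w = -2.8 - 0.25×(4) = -2.8 - (1) = -3.8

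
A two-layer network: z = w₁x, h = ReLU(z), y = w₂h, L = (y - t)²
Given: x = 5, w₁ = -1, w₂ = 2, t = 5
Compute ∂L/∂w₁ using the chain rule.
∂L/∂w₁ = 0

Forward pass:
z = w₁x = -1×5 = -5
h = ReLU(-5) = 0
y = w₂h = 2×0 = 0

Backward pass:
∂L/∂y = 2(y - t) = 2(0 - 5) = -10
∂y/∂h = w₂ = 2
∂h/∂z = 0 (ReLU derivative)
∂z/∂w₁ = x = 5

∂L/∂w₁ = -10 × 2 × 0 × 5 = 0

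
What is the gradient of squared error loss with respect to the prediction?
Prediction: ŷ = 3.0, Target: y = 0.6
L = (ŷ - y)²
∂L/∂ŷ = 4.8

∂L/∂ŷ = 2(ŷ - y) = 2(3.0 - 0.6) = 2(2.4) = 4.8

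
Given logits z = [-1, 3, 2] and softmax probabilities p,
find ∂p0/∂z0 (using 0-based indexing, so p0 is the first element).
∂p0/∂z0 = 0.01304

p = softmax(z) = [0.01321, 0.7214, 0.2654]
p0 = 0.01321

∂p0/∂z0 = p0(1 - p0) = 0.01321 × (1 - 0.01321) = 0.01304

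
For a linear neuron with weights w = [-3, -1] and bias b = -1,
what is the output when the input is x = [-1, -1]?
y = 3

y = (-3)(-1) + (-1)(-1) + -1 = 3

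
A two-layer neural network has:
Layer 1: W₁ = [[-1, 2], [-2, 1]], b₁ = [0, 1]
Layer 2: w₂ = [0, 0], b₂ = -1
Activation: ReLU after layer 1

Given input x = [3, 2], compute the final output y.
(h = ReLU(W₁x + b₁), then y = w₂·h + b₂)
y = -1

Layer 1 pre-activation: z₁ = [1, -3]
After ReLU: h = [1, 0]
Layer 2 output: y = 0×1 + 0×0 + -1 = -1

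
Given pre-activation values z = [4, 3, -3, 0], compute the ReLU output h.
h = [4, 3, 0, 0]

ReLU applied element-wise: max(0,4)=4, max(0,3)=3, max(0,-3)=0, max(0,0)=0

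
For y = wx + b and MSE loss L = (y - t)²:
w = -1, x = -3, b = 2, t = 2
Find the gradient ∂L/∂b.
∂L/∂b = 6

y = wx + b = (-1)(-3) + 2 = 5
∂L/∂y = 2(y - t) = 2(5 - 2) = 6
∂y/∂b = 1
∂L/∂b = ∂L/∂y · ∂y/∂b = 6 × 1 = 6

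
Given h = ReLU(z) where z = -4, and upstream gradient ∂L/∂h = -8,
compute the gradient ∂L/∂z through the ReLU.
∂L/∂z = 0

h = ReLU(-4) = 0
Since z < 0: ∂h/∂z = 0
∂L/∂z = ∂L/∂h · ∂h/∂z = -8 × 0 = 0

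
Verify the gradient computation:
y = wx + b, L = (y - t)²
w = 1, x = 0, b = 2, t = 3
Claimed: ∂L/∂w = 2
Incorrect

y = (1)(0) + 2 = 2
∂L/∂y = 2(y - t) = 2(2 - 3) = -2
∂y/∂w = x = 0
∂L/∂w = -2 × 0 = 0

Claimed value: 2
Incorrect: The correct gradient is 0.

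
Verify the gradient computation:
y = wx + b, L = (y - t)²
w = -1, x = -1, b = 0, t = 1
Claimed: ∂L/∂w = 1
Incorrect

y = (-1)(-1) + 0 = 1
∂L/∂y = 2(y - t) = 2(1 - 1) = 0
∂y/∂w = x = -1
∂L/∂w = 0 × -1 = 0

Claimed value: 1
Incorrect: The correct gradient is 0.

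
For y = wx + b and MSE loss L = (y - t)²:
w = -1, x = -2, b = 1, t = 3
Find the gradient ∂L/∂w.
∂L/∂w = 0

y = wx + b = (-1)(-2) + 1 = 3
∂L/∂y = 2(y - t) = 2(3 - 3) = 0
∂y/∂w = x = -2
∂L/∂w = ∂L/∂y · ∂y/∂w = 0 × -2 = 0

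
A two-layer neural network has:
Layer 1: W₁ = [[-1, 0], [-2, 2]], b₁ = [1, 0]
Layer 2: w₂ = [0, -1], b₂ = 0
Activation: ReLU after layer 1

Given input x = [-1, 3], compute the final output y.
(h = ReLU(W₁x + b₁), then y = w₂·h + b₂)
y = -8

Layer 1 pre-activation: z₁ = [2, 8]
After ReLU: h = [2, 8]
Layer 2 output: y = 0×2 + -1×8 + 0 = -8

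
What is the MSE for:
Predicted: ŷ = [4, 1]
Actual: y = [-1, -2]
MSE = 17

MSE = (1/2)((4--1)² + (1--2)²) = (1/2)(25 + 9) = 17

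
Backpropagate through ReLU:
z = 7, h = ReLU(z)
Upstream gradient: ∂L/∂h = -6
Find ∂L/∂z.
∂L/∂z = -6

h = ReLU(7) = 7
Since z > 0: ∂h/∂z = 1
∂L/∂z = ∂L/∂h · ∂h/∂z = -6 × 1 = -6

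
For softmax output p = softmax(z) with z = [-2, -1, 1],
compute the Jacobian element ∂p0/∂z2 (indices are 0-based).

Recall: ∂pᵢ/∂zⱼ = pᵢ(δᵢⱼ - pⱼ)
∂p0/∂z2 = -0.03545

p = softmax(z) = [0.04201, 0.1142, 0.8438]
p0 = 0.04201, p2 = 0.8438

∂p0/∂z2 = -p0 × p2 = -0.04201 × 0.8438 = -0.03545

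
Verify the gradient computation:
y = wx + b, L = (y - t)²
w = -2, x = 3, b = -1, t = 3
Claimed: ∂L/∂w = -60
Correct

y = (-2)(3) + -1 = -7
∂L/∂y = 2(y - t) = 2(-7 - 3) = -20
∂y/∂w = x = 3
∂L/∂w = -20 × 3 = -60

Claimed value: -60
Correct: The correct gradient is -60.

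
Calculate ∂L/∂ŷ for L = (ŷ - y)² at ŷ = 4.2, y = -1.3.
∂L/∂ŷ = 11.0

∂L/∂ŷ = 2(ŷ - y) = 2(4.2 - -1.3) = 2(5.5) = 11.0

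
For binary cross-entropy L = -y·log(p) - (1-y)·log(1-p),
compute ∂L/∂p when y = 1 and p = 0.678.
∂L/∂p = -1.475

∂L/∂p = -y/p + (1-y)/(1-p) = -1/0.678 + 0 = -1.475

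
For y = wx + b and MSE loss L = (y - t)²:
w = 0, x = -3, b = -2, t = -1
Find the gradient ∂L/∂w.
∂L/∂w = 6

y = wx + b = (0)(-3) + -2 = -2
∂L/∂y = 2(y - t) = 2(-2 - -1) = -2
∂y/∂w = x = -3
∂L/∂w = ∂L/∂y · ∂y/∂w = -2 × -3 = 6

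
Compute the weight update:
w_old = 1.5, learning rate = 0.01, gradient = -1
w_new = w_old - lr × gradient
w_new = 1.51

w_new = w - η·∂L/∂w = 1.5 - 0.01×(-1) = 1.5 - (-0.01) = 1.51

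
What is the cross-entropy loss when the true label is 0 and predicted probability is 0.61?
L = 0.9416

L = -0·log(0.61) - 1·log(0.39) = -log(0.39) = 0.9416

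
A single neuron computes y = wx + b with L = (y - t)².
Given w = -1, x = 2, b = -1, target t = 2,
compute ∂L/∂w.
∂L/∂w = -20

y = wx + b = (-1)(2) + -1 = -3
∂L/∂y = 2(y - t) = 2(-3 - 2) = -10
∂y/∂w = x = 2
∂L/∂w = ∂L/∂y · ∂y/∂w = -10 × 2 = -20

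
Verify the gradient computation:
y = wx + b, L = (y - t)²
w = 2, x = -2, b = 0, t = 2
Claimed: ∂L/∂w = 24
Correct

y = (2)(-2) + 0 = -4
∂L/∂y = 2(y - t) = 2(-4 - 2) = -12
∂y/∂w = x = -2
∂L/∂w = -12 × -2 = 24

Claimed value: 24
Correct: The correct gradient is 24.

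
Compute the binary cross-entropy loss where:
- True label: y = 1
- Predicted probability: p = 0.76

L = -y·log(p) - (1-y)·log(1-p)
L = 0.2744

L = -1·log(0.76) - 0·log(0.24) = -log(0.76) = 0.2744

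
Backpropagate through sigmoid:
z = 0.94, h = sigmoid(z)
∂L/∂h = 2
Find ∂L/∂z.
∂L/∂z = 0.404

σ(0.94) = 0.7191
σ'(0.94) = σ(0.94)(1 - σ(0.94)) = 0.7191 × 0.2809 = 0.202
∂L/∂z = ∂L/∂h · σ'(z) = 2 × 0.202 = 0.404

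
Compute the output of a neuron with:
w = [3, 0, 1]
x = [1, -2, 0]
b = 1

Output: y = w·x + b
y = 4

y = (3)(1) + (0)(-2) + (1)(0) + 1 = 4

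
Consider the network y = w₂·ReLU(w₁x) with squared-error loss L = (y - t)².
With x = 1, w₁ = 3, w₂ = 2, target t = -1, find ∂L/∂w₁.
∂L/∂w₁ = 28

Forward pass:
z = w₁x = 3×1 = 3
h = ReLU(3) = 3
y = w₂h = 2×3 = 6

Backward pass:
∂L/∂y = 2(y - t) = 2(6 - -1) = 14
∂y/∂h = w₂ = 2
∂h/∂z = 1 (ReLU derivative)
∂z/∂w₁ = x = 1

∂L/∂w₁ = 14 × 2 × 1 × 1 = 28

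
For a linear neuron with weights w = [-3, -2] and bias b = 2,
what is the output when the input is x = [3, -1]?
y = -5

y = (-3)(3) + (-2)(-1) + 2 = -5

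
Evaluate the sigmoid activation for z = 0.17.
0.5424

sigmoid(0.17) = 1/(1 + e^(-0.17)) = 1/(1 + 0.8437) = 0.5424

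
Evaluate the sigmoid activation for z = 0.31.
0.5769

sigmoid(0.31) = 1/(1 + e^(-0.31)) = 1/(1 + 0.7334) = 0.5769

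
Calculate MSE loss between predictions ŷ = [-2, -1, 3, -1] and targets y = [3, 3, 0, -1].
MSE = 12.5

MSE = (1/4)((-2-3)² + (-1-3)² + (3-0)² + (-1--1)²) = (1/4)(25 + 16 + 9 + 0) = 12.5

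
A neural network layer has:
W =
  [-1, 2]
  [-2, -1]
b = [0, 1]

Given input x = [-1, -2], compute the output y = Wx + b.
y = [-3, 5]

Wx = [-1×-1 + 2×-2, -2×-1 + -1×-2]
   = [-3, 4]
y = Wx + b = [-3 + 0, 4 + 1] = [-3, 5]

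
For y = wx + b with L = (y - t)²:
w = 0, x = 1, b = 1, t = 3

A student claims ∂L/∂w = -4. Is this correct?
Correct

y = (0)(1) + 1 = 1
∂L/∂y = 2(y - t) = 2(1 - 3) = -4
∂y/∂w = x = 1
∂L/∂w = -4 × 1 = -4

Claimed value: -4
Correct: The correct gradient is -4.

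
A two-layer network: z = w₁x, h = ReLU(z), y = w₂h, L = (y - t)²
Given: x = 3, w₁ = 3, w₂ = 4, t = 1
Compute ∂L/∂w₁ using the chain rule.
∂L/∂w₁ = 840

Forward pass:
z = w₁x = 3×3 = 9
h = ReLU(9) = 9
y = w₂h = 4×9 = 36

Backward pass:
∂L/∂y = 2(y - t) = 2(36 - 1) = 70
∂y/∂h = w₂ = 4
∂h/∂z = 1 (ReLU derivative)
∂z/∂w₁ = x = 3

∂L/∂w₁ = 70 × 4 × 1 × 3 = 840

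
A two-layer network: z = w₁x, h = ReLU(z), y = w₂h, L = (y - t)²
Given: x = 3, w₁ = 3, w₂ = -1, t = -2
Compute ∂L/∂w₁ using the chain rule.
∂L/∂w₁ = 42

Forward pass:
z = w₁x = 3×3 = 9
h = ReLU(9) = 9
y = w₂h = -1×9 = -9

Backward pass:
∂L/∂y = 2(y - t) = 2(-9 - -2) = -14
∂y/∂h = w₂ = -1
∂h/∂z = 1 (ReLU derivative)
∂z/∂w₁ = x = 3

∂L/∂w₁ = -14 × -1 × 1 × 3 = 42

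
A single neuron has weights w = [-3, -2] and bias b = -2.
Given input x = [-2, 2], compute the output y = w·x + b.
y = 0

y = (-3)(-2) + (-2)(2) + -2 = 0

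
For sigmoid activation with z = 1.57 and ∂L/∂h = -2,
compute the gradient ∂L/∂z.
∂L/∂z = -0.2851

σ(1.57) = 0.8278
σ'(1.57) = σ(1.57)(1 - σ(1.57)) = 0.8278 × 0.1722 = 0.1426
∂L/∂z = ∂L/∂h · σ'(z) = -2 × 0.1426 = -0.2851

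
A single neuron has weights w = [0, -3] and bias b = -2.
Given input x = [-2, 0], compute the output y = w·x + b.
y = -2

y = (0)(-2) + (-3)(0) + -2 = -2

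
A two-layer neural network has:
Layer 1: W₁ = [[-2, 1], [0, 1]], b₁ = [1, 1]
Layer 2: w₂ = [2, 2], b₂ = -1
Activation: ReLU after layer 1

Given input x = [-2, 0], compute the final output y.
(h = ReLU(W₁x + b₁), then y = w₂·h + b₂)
y = 11

Layer 1 pre-activation: z₁ = [5, 1]
After ReLU: h = [5, 1]
Layer 2 output: y = 2×5 + 2×1 + -1 = 11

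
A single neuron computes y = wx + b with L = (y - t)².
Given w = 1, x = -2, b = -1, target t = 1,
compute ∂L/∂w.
∂L/∂w = 16

y = wx + b = (1)(-2) + -1 = -3
∂L/∂y = 2(y - t) = 2(-3 - 1) = -8
∂y/∂w = x = -2
∂L/∂w = ∂L/∂y · ∂y/∂w = -8 × -2 = 16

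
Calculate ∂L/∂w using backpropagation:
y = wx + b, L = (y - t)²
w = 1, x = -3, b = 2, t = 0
∂L/∂w = 6

y = wx + b = (1)(-3) + 2 = -1
∂L/∂y = 2(y - t) = 2(-1 - 0) = -2
∂y/∂w = x = -3
∂L/∂w = ∂L/∂y · ∂y/∂w = -2 × -3 = 6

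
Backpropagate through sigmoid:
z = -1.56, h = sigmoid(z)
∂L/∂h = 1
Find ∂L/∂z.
∂L/∂z = 0.1435

σ(-1.56) = 0.1736
σ'(-1.56) = σ(-1.56)(1 - σ(-1.56)) = 0.1736 × 0.8264 = 0.1435
∂L/∂z = ∂L/∂h · σ'(z) = 1 × 0.1435 = 0.1435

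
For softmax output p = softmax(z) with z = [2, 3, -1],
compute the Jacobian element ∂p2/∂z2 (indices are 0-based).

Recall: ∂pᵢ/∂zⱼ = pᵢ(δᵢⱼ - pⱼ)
∂p2/∂z2 = 0.01304

p = softmax(z) = [0.2654, 0.7214, 0.01321]
p2 = 0.01321

∂p2/∂z2 = p2(1 - p2) = 0.01321 × (1 - 0.01321) = 0.01304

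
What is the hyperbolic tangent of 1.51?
0.9069

tanh(1.51) = (e^(1.51) - e^(-1.51))/(e^(1.51) + e^(-1.51)) = 0.9069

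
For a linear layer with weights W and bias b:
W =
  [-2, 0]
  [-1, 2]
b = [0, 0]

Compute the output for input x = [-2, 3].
y = [4, 8]

Wx = [-2×-2 + 0×3, -1×-2 + 2×3]
   = [4, 8]
y = Wx + b = [4 + 0, 8 + 0] = [4, 8]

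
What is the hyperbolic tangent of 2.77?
0.9922

tanh(2.77) = (e^(2.77) - e^(-2.77))/(e^(2.77) + e^(-2.77)) = 0.9922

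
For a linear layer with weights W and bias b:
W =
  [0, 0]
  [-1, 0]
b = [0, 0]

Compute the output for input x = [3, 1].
y = [0, -3]

Wx = [0×3 + 0×1, -1×3 + 0×1]
   = [0, -3]
y = Wx + b = [0 + 0, -3 + 0] = [0, -3]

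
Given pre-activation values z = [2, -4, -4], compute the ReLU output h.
h = [2, 0, 0]

ReLU applied element-wise: max(0,2)=2, max(0,-4)=0, max(0,-4)=0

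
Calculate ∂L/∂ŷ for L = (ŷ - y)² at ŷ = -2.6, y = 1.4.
∂L/∂ŷ = -8.0

∂L/∂ŷ = 2(ŷ - y) = 2(-2.6 - 1.4) = 2(-4.0) = -8.0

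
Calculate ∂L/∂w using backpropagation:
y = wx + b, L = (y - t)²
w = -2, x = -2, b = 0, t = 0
∂L/∂w = -16

y = wx + b = (-2)(-2) + 0 = 4
∂L/∂y = 2(y - t) = 2(4 - 0) = 8
∂y/∂w = x = -2
∂L/∂w = ∂L/∂y · ∂y/∂w = 8 × -2 = -16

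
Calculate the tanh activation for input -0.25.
-0.2449

tanh(-0.25) = (e^(-0.25) - e^(0.25))/(e^(-0.25) + e^(0.25)) = -0.2449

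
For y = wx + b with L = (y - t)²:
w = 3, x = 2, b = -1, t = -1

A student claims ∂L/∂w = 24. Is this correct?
Correct

y = (3)(2) + -1 = 5
∂L/∂y = 2(y - t) = 2(5 - -1) = 12
∂y/∂w = x = 2
∂L/∂w = 12 × 2 = 24

Claimed value: 24
Correct: The correct gradient is 24.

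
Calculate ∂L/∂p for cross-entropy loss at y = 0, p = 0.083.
∂L/∂p = 1.091

∂L/∂p = -y/p + (1-y)/(1-p) = 0 + 1/0.917 = 1.091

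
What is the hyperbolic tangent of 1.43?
0.8917

tanh(1.43) = (e^(1.43) - e^(-1.43))/(e^(1.43) + e^(-1.43)) = 0.8917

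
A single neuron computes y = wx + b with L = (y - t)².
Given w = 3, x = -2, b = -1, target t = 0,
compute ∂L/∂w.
∂L/∂w = 28

y = wx + b = (3)(-2) + -1 = -7
∂L/∂y = 2(y - t) = 2(-7 - 0) = -14
∂y/∂w = x = -2
∂L/∂w = ∂L/∂y · ∂y/∂w = -14 × -2 = 28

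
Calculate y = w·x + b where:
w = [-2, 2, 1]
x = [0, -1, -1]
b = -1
y = -4

y = (-2)(0) + (2)(-1) + (1)(-1) + -1 = -4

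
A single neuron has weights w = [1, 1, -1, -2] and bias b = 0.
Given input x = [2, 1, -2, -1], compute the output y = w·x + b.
y = 7

y = (1)(2) + (1)(1) + (-1)(-2) + (-2)(-1) + 0 = 7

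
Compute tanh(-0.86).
-0.6963

tanh(-0.86) = (e^(-0.86) - e^(0.86))/(e^(-0.86) + e^(0.86)) = -0.6963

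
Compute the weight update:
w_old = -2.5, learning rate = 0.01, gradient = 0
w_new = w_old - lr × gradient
w_new = -2.5

w_new = w - η·∂L/∂w = -2.5 - 0.01×(0) = -2.5 - (0) = -2.5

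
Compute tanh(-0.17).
-0.1684

tanh(-0.17) = (e^(-0.17) - e^(0.17))/(e^(-0.17) + e^(0.17)) = -0.1684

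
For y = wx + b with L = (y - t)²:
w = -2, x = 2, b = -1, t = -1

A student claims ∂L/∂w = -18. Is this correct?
Incorrect

y = (-2)(2) + -1 = -5
∂L/∂y = 2(y - t) = 2(-5 - -1) = -8
∂y/∂w = x = 2
∂L/∂w = -8 × 2 = -16

Claimed value: -18
Incorrect: The correct gradient is -16.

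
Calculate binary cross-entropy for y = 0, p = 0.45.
L = 0.5978

L = -0·log(0.45) - 1·log(0.55) = -log(0.55) = 0.5978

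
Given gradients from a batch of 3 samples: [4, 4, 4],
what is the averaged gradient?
Average gradient = 4

Average = (1/3)(4 + 4 + 4) = 12/3 = 4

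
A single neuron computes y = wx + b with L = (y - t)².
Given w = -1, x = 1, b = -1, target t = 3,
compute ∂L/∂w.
∂L/∂w = -10

y = wx + b = (-1)(1) + -1 = -2
∂L/∂y = 2(y - t) = 2(-2 - 3) = -10
∂y/∂w = x = 1
∂L/∂w = ∂L/∂y · ∂y/∂w = -10 × 1 = -10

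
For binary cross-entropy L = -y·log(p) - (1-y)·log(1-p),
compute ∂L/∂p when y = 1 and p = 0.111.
∂L/∂p = -9.009

∂L/∂p = -y/p + (1-y)/(1-p) = -1/0.111 + 0 = -9.009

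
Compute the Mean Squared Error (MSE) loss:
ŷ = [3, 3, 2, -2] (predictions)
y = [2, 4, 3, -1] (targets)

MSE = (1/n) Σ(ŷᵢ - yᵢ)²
MSE = 1

MSE = (1/4)((3-2)² + (3-4)² + (2-3)² + (-2--1)²) = (1/4)(1 + 1 + 1 + 1) = 1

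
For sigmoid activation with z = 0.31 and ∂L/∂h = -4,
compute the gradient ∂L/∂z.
∂L/∂z = -0.9764

σ(0.31) = 0.5769
σ'(0.31) = σ(0.31)(1 - σ(0.31)) = 0.5769 × 0.4231 = 0.2441
∂L/∂z = ∂L/∂h · σ'(z) = -4 × 0.2441 = -0.9764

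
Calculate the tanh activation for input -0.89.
-0.7114

tanh(-0.89) = (e^(-0.89) - e^(0.89))/(e^(-0.89) + e^(0.89)) = -0.7114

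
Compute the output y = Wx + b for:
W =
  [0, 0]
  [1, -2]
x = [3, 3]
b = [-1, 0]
y = [-1, -3]

Wx = [0×3 + 0×3, 1×3 + -2×3]
   = [0, -3]
y = Wx + b = [0 + -1, -3 + 0] = [-1, -3]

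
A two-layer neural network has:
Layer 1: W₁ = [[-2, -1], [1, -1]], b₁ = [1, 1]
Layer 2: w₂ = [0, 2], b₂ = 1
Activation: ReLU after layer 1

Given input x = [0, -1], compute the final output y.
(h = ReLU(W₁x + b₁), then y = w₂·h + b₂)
y = 5

Layer 1 pre-activation: z₁ = [2, 2]
After ReLU: h = [2, 2]
Layer 2 output: y = 0×2 + 2×2 + 1 = 5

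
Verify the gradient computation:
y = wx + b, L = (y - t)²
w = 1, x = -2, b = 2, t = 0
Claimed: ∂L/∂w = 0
Correct

y = (1)(-2) + 2 = 0
∂L/∂y = 2(y - t) = 2(0 - 0) = 0
∂y/∂w = x = -2
∂L/∂w = 0 × -2 = 0

Claimed value: 0
Correct: The correct gradient is 0.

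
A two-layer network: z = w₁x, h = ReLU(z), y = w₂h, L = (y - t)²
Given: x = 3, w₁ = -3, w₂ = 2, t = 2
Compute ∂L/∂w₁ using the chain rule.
∂L/∂w₁ = 0

Forward pass:
z = w₁x = -3×3 = -9
h = ReLU(-9) = 0
y = w₂h = 2×0 = 0

Backward pass:
∂L/∂y = 2(y - t) = 2(0 - 2) = -4
∂y/∂h = w₂ = 2
∂h/∂z = 0 (ReLU derivative)
∂z/∂w₁ = x = 3

∂L/∂w₁ = -4 × 2 × 0 × 3 = 0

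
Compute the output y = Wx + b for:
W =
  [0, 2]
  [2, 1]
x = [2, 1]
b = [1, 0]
y = [3, 5]

Wx = [0×2 + 2×1, 2×2 + 1×1]
   = [2, 5]
y = Wx + b = [2 + 1, 5 + 0] = [3, 5]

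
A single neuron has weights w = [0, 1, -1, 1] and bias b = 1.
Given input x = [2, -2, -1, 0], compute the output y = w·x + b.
y = 0

y = (0)(2) + (1)(-2) + (-1)(-1) + (1)(0) + 1 = 0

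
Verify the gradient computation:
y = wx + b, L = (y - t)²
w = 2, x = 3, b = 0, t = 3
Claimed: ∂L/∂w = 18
Correct

y = (2)(3) + 0 = 6
∂L/∂y = 2(y - t) = 2(6 - 3) = 6
∂y/∂w = x = 3
∂L/∂w = 6 × 3 = 18

Claimed value: 18
Correct: The correct gradient is 18.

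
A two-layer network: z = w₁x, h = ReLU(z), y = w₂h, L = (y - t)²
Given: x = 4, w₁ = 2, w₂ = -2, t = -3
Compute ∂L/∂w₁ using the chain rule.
∂L/∂w₁ = 208

Forward pass:
z = w₁x = 2×4 = 8
h = ReLU(8) = 8
y = w₂h = -2×8 = -16

Backward pass:
∂L/∂y = 2(y - t) = 2(-16 - -3) = -26
∂y/∂h = w₂ = -2
∂h/∂z = 1 (ReLU derivative)
∂z/∂w₁ = x = 4

∂L/∂w₁ = -26 × -2 × 1 × 4 = 208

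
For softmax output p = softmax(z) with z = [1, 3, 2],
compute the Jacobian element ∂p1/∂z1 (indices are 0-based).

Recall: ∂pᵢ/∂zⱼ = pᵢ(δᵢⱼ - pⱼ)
∂p1/∂z1 = 0.2227

p = softmax(z) = [0.09003, 0.6652, 0.2447]
p1 = 0.6652

∂p1/∂z1 = p1(1 - p1) = 0.6652 × (1 - 0.6652) = 0.2227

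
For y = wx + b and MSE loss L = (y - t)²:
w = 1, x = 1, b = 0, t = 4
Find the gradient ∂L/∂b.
∂L/∂b = -6

y = wx + b = (1)(1) + 0 = 1
∂L/∂y = 2(y - t) = 2(1 - 4) = -6
∂y/∂b = 1
∂L/∂b = ∂L/∂y · ∂y/∂b = -6 × 1 = -6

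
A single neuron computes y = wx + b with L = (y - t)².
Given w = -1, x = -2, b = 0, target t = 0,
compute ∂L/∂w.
∂L/∂w = -8

y = wx + b = (-1)(-2) + 0 = 2
∂L/∂y = 2(y - t) = 2(2 - 0) = 4
∂y/∂w = x = -2
∂L/∂w = ∂L/∂y · ∂y/∂w = 4 × -2 = -8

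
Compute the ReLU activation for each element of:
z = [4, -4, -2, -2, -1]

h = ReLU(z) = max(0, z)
h = [4, 0, 0, 0, 0]

ReLU applied element-wise: max(0,4)=4, max(0,-4)=0, max(0,-2)=0, max(0,-2)=0, max(0,-1)=0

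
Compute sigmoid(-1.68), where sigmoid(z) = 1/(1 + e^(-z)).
0.1571

sigmoid(-1.68) = 1/(1 + e^(1.68)) = 1/(1 + 5.366) = 0.1571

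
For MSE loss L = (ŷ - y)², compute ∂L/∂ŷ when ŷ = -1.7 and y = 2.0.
∂L/∂ŷ = -7.4

∂L/∂ŷ = 2(ŷ - y) = 2(-1.7 - 2.0) = 2(-3.7) = -7.4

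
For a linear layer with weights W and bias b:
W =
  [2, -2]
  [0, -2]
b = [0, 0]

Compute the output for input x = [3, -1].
y = [8, 2]

Wx = [2×3 + -2×-1, 0×3 + -2×-1]
   = [8, 2]
y = Wx + b = [8 + 0, 2 + 0] = [8, 2]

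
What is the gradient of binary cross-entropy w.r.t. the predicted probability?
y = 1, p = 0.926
∂L/∂p = -1.08

∂L/∂p = -y/p + (1-y)/(1-p) = -1/0.926 + 0 = -1.08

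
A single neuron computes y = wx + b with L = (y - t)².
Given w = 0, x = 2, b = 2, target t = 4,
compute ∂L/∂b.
∂L/∂b = -4

y = wx + b = (0)(2) + 2 = 2
∂L/∂y = 2(y - t) = 2(2 - 4) = -4
∂y/∂b = 1
∂L/∂b = ∂L/∂y · ∂y/∂b = -4 × 1 = -4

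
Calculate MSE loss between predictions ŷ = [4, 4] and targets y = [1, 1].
MSE = 9

MSE = (1/2)((4-1)² + (4-1)²) = (1/2)(9 + 9) = 9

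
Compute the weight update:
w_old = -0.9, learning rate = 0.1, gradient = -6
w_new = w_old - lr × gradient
w_new = -0.3

w_new = w - η·∂L/∂w = -0.9 - 0.1×(-6) = -0.9 - (-0.6) = -0.3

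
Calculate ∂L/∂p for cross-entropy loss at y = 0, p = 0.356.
∂L/∂p = 1.553

∂L/∂p = -y/p + (1-y)/(1-p) = 0 + 1/0.644 = 1.553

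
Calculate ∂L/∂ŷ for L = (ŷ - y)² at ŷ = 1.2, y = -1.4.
∂L/∂ŷ = 5.2

∂L/∂ŷ = 2(ŷ - y) = 2(1.2 - -1.4) = 2(2.6) = 5.2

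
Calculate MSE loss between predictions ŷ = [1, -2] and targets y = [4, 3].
MSE = 17

MSE = (1/2)((1-4)² + (-2-3)²) = (1/2)(9 + 25) = 17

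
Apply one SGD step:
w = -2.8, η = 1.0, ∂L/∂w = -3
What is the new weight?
w_new = 0.2

w_new = w - η·∂L/∂w = -2.8 - 1.0×(-3) = -2.8 - (-3) = 0.2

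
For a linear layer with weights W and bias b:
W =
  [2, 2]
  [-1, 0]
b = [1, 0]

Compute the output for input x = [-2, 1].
y = [-1, 2]

Wx = [2×-2 + 2×1, -1×-2 + 0×1]
   = [-2, 2]
y = Wx + b = [-2 + 1, 2 + 0] = [-1, 2]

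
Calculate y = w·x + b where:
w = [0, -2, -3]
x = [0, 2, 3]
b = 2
y = -11

y = (0)(0) + (-2)(2) + (-3)(3) + 2 = -11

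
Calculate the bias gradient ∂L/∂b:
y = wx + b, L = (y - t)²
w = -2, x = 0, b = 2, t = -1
∂L/∂b = 6

y = wx + b = (-2)(0) + 2 = 2
∂L/∂y = 2(y - t) = 2(2 - -1) = 6
∂y/∂b = 1
∂L/∂b = ∂L/∂y · ∂y/∂b = 6 × 1 = 6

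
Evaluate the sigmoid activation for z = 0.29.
0.572

sigmoid(0.29) = 1/(1 + e^(-0.29)) = 1/(1 + 0.7483) = 0.572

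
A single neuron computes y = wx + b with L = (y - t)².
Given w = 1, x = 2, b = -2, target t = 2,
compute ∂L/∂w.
∂L/∂w = -8

y = wx + b = (1)(2) + -2 = 0
∂L/∂y = 2(y - t) = 2(0 - 2) = -4
∂y/∂w = x = 2
∂L/∂w = ∂L/∂y · ∂y/∂w = -4 × 2 = -8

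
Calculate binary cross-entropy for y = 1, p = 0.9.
L = 0.1054

L = -1·log(0.9) - 0·log(0.1) = -log(0.9) = 0.1054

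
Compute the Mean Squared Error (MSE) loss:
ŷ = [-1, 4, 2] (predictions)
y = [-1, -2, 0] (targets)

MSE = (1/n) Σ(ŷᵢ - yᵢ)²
MSE = 13.33

MSE = (1/3)((-1--1)² + (4--2)² + (2-0)²) = (1/3)(0 + 36 + 4) = 13.33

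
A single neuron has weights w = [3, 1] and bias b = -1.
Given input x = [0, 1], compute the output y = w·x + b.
y = 0

y = (3)(0) + (1)(1) + -1 = 0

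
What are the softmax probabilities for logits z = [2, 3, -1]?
p = [0.2654, 0.7214, 0.0132]

exp(z) = [7.389, 20.09, 0.3679]
Sum = 27.84
p = [0.2654, 0.7214, 0.0132]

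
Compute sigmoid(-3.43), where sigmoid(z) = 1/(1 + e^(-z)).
0.03137

sigmoid(-3.43) = 1/(1 + e^(3.43)) = 1/(1 + 30.88) = 0.03137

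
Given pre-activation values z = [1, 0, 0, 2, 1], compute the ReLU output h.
h = [1, 0, 0, 2, 1]

ReLU applied element-wise: max(0,1)=1, max(0,0)=0, max(0,0)=0, max(0,2)=2, max(0,1)=1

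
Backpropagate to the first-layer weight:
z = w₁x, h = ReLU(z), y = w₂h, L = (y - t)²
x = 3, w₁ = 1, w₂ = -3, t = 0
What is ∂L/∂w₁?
∂L/∂w₁ = 162

Forward pass:
z = w₁x = 1×3 = 3
h = ReLU(3) = 3
y = w₂h = -3×3 = -9

Backward pass:
∂L/∂y = 2(y - t) = 2(-9 - 0) = -18
∂y/∂h = w₂ = -3
∂h/∂z = 1 (ReLU derivative)
∂z/∂w₁ = x = 3

∂L/∂w₁ = -18 × -3 × 1 × 3 = 162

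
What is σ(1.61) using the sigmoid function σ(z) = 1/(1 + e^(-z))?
0.8334

sigmoid(1.61) = 1/(1 + e^(-1.61)) = 1/(1 + 0.1999) = 0.8334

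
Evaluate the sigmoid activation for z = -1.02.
0.265

sigmoid(-1.02) = 1/(1 + e^(1.02)) = 1/(1 + 2.773) = 0.265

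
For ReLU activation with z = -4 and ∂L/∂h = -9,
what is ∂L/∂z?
∂L/∂z = 0

h = ReLU(-4) = 0
Since z < 0: ∂h/∂z = 0
∂L/∂z = ∂L/∂h · ∂h/∂z = -9 × 0 = 0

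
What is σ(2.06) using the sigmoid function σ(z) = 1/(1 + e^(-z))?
0.887

sigmoid(2.06) = 1/(1 + e^(-2.06)) = 1/(1 + 0.1275) = 0.887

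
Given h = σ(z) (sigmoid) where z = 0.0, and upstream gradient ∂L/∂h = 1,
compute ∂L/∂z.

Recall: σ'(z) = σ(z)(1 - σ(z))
∂L/∂z = 0.25

σ(0.0) = 0.5
σ'(0.0) = σ(0.0)(1 - σ(0.0)) = 0.5 × 0.5 = 0.25
∂L/∂z = ∂L/∂h · σ'(z) = 1 × 0.25 = 0.25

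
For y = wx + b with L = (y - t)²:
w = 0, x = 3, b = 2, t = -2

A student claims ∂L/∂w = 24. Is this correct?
Correct

y = (0)(3) + 2 = 2
∂L/∂y = 2(y - t) = 2(2 - -2) = 8
∂y/∂w = x = 3
∂L/∂w = 8 × 3 = 24

Claimed value: 24
Correct: The correct gradient is 24.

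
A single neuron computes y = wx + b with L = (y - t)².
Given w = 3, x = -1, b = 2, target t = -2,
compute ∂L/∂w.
∂L/∂w = -2

y = wx + b = (3)(-1) + 2 = -1
∂L/∂y = 2(y - t) = 2(-1 - -2) = 2
∂y/∂w = x = -1
∂L/∂w = ∂L/∂y · ∂y/∂w = 2 × -1 = -2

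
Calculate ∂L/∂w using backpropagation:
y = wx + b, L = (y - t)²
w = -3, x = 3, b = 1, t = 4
∂L/∂w = -72

y = wx + b = (-3)(3) + 1 = -8
∂L/∂y = 2(y - t) = 2(-8 - 4) = -24
∂y/∂w = x = 3
∂L/∂w = ∂L/∂y · ∂y/∂w = -24 × 3 = -72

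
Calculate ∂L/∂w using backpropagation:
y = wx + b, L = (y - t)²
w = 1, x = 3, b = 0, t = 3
∂L/∂w = 0

y = wx + b = (1)(3) + 0 = 3
∂L/∂y = 2(y - t) = 2(3 - 3) = 0
∂y/∂w = x = 3
∂L/∂w = ∂L/∂y · ∂y/∂w = 0 × 3 = 0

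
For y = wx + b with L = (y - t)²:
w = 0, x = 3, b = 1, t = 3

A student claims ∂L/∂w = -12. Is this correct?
Correct

y = (0)(3) + 1 = 1
∂L/∂y = 2(y - t) = 2(1 - 3) = -4
∂y/∂w = x = 3
∂L/∂w = -4 × 3 = -12

Claimed value: -12
Correct: The correct gradient is -12.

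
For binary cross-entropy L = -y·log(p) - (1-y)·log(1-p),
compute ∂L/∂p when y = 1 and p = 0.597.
∂L/∂p = -1.675

∂L/∂p = -y/p + (1-y)/(1-p) = -1/0.597 + 0 = -1.675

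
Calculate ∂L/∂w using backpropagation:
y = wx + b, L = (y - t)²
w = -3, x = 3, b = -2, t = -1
∂L/∂w = -60

y = wx + b = (-3)(3) + -2 = -11
∂L/∂y = 2(y - t) = 2(-11 - -1) = -20
∂y/∂w = x = 3
∂L/∂w = ∂L/∂y · ∂y/∂w = -20 × 3 = -60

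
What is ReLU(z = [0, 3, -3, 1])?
h = [0, 3, 0, 1]

ReLU applied element-wise: max(0,0)=0, max(0,3)=3, max(0,-3)=0, max(0,1)=1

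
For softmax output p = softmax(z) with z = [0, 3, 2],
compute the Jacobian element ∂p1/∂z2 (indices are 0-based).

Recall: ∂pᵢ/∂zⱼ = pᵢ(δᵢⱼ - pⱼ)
∂p1/∂z2 = -0.183

p = softmax(z) = [0.03512, 0.7054, 0.2595]
p1 = 0.7054, p2 = 0.2595

∂p1/∂z2 = -p1 × p2 = -0.7054 × 0.2595 = -0.183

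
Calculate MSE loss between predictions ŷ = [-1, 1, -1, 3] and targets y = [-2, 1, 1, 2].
MSE = 1.5

MSE = (1/4)((-1--2)² + (1-1)² + (-1-1)² + (3-2)²) = (1/4)(1 + 0 + 4 + 1) = 1.5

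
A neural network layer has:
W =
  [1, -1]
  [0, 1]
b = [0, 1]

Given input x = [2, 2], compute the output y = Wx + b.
y = [0, 3]

Wx = [1×2 + -1×2, 0×2 + 1×2]
   = [0, 2]
y = Wx + b = [0 + 0, 2 + 1] = [0, 3]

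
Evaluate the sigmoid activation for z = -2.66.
0.06538

sigmoid(-2.66) = 1/(1 + e^(2.66)) = 1/(1 + 14.3) = 0.06538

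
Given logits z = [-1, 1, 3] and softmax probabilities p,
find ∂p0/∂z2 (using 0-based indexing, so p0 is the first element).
∂p0/∂z2 = -0.01376

p = softmax(z) = [0.01588, 0.1173, 0.8668]
p0 = 0.01588, p2 = 0.8668

∂p0/∂z2 = -p0 × p2 = -0.01588 × 0.8668 = -0.01376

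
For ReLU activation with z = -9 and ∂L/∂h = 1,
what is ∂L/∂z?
∂L/∂z = 0

h = ReLU(-9) = 0
Since z < 0: ∂h/∂z = 0
∂L/∂z = ∂L/∂h · ∂h/∂z = 1 × 0 = 0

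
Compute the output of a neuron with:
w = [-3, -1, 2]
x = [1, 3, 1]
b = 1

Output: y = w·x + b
y = -3

y = (-3)(1) + (-1)(3) + (2)(1) + 1 = -3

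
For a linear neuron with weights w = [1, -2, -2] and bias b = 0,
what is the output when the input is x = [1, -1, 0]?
y = 3

y = (1)(1) + (-2)(-1) + (-2)(0) + 0 = 3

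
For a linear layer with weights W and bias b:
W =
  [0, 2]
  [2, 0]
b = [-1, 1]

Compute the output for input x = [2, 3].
y = [5, 5]

Wx = [0×2 + 2×3, 2×2 + 0×3]
   = [6, 4]
y = Wx + b = [6 + -1, 4 + 1] = [5, 5]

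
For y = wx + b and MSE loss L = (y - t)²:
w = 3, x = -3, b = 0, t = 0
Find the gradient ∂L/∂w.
∂L/∂w = 54

y = wx + b = (3)(-3) + 0 = -9
∂L/∂y = 2(y - t) = 2(-9 - 0) = -18
∂y/∂w = x = -3
∂L/∂w = ∂L/∂y · ∂y/∂w = -18 × -3 = 54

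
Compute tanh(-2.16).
-0.9737

tanh(-2.16) = (e^(-2.16) - e^(2.16))/(e^(-2.16) + e^(2.16)) = -0.9737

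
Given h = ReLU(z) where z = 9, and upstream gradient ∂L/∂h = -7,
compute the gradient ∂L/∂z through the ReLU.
∂L/∂z = -7

h = ReLU(9) = 9
Since z > 0: ∂h/∂z = 1
∂L/∂z = ∂L/∂h · ∂h/∂z = -7 × 1 = -7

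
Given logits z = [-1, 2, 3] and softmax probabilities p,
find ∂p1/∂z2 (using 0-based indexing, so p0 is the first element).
∂p1/∂z2 = -0.1915

p = softmax(z) = [0.01321, 0.2654, 0.7214]
p1 = 0.2654, p2 = 0.7214

∂p1/∂z2 = -p1 × p2 = -0.2654 × 0.7214 = -0.1915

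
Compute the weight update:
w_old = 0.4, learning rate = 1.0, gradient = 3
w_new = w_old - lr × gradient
w_new = -2.6

w_new = w - η·∂L/∂w = 0.4 - 1.0×(3) = 0.4 - (3) = -2.6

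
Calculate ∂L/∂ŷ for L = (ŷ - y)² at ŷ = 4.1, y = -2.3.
∂L/∂ŷ = 12.8

∂L/∂ŷ = 2(ŷ - y) = 2(4.1 - -2.3) = 2(6.4) = 12.8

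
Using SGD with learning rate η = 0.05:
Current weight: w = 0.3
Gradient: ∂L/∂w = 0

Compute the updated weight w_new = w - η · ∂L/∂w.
w_new = 0.3

w_new = w - η·∂L/∂w = 0.3 - 0.05×(0) = 0.3 - (0) = 0.3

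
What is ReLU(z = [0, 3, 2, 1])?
h = [0, 3, 2, 1]

ReLU applied element-wise: max(0,0)=0, max(0,3)=3, max(0,2)=2, max(0,1)=1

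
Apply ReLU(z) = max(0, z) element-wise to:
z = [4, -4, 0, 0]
h = [4, 0, 0, 0]

ReLU applied element-wise: max(0,4)=4, max(0,-4)=0, max(0,0)=0, max(0,0)=0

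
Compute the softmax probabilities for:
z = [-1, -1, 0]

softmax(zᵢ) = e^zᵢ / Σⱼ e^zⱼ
p = [0.2119, 0.2119, 0.5761]

exp(z) = [0.3679, 0.3679, 1]
Sum = 1.736
p = [0.2119, 0.2119, 0.5761]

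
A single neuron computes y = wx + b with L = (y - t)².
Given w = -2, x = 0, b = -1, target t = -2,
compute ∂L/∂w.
∂L/∂w = 0

y = wx + b = (-2)(0) + -1 = -1
∂L/∂y = 2(y - t) = 2(-1 - -2) = 2
∂y/∂w = x = 0
∂L/∂w = ∂L/∂y · ∂y/∂w = 2 × 0 = 0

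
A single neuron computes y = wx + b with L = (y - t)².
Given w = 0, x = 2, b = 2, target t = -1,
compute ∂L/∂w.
∂L/∂w = 12

y = wx + b = (0)(2) + 2 = 2
∂L/∂y = 2(y - t) = 2(2 - -1) = 6
∂y/∂w = x = 2
∂L/∂w = ∂L/∂y · ∂y/∂w = 6 × 2 = 12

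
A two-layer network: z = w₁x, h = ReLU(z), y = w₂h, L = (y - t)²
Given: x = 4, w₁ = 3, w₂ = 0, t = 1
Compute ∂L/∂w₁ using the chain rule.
∂L/∂w₁ = 0

Forward pass:
z = w₁x = 3×4 = 12
h = ReLU(12) = 12
y = w₂h = 0×12 = 0

Backward pass:
∂L/∂y = 2(y - t) = 2(0 - 1) = -2
∂y/∂h = w₂ = 0
∂h/∂z = 1 (ReLU derivative)
∂z/∂w₁ = x = 4

∂L/∂w₁ = -2 × 0 × 1 × 4 = 0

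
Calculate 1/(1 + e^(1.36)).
0.2042

sigmoid(-1.36) = 1/(1 + e^(1.36)) = 1/(1 + 3.896) = 0.2042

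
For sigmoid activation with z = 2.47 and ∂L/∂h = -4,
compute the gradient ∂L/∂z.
∂L/∂z = -0.2876

σ(2.47) = 0.922
σ'(2.47) = σ(2.47)(1 - σ(2.47)) = 0.922 × 0.07799 = 0.07191
∂L/∂z = ∂L/∂h · σ'(z) = -4 × 0.07191 = -0.2876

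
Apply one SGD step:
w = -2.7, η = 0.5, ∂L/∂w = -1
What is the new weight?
w_new = -2.2

w_new = w - η·∂L/∂w = -2.7 - 0.5×(-1) = -2.7 - (-0.5) = -2.2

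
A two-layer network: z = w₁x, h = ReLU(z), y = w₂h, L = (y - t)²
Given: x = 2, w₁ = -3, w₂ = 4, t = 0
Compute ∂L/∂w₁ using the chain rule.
∂L/∂w₁ = 0

Forward pass:
z = w₁x = -3×2 = -6
h = ReLU(-6) = 0
y = w₂h = 4×0 = 0

Backward pass:
∂L/∂y = 2(y - t) = 2(0 - 0) = 0
∂y/∂h = w₂ = 4
∂h/∂z = 0 (ReLU derivative)
∂z/∂w₁ = x = 2

∂L/∂w₁ = 0 × 4 × 0 × 2 = 0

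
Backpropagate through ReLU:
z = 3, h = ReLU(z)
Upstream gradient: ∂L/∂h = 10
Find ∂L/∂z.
∂L/∂z = 10

h = ReLU(3) = 3
Since z > 0: ∂h/∂z = 1
∂L/∂z = ∂L/∂h · ∂h/∂z = 10 × 1 = 10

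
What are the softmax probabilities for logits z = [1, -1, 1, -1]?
p = [0.4404, 0.0596, 0.4404, 0.0596]

exp(z) = [2.718, 0.3679, 2.718, 0.3679]
Sum = 6.172
p = [0.4404, 0.0596, 0.4404, 0.0596]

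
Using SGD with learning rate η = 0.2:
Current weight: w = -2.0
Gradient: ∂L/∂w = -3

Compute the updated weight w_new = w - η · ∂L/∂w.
w_new = -1.4

w_new = w - η·∂L/∂w = -2.0 - 0.2×(-3) = -2.0 - (-0.6) = -1.4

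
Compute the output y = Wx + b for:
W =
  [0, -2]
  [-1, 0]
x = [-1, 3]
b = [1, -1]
y = [-5, 0]

Wx = [0×-1 + -2×3, -1×-1 + 0×3]
   = [-6, 1]
y = Wx + b = [-6 + 1, 1 + -1] = [-5, 0]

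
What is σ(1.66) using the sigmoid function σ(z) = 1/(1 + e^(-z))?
0.8402

sigmoid(1.66) = 1/(1 + e^(-1.66)) = 1/(1 + 0.1901) = 0.8402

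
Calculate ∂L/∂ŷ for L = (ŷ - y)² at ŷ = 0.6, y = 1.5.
∂L/∂ŷ = -1.8

∂L/∂ŷ = 2(ŷ - y) = 2(0.6 - 1.5) = 2(-0.9) = -1.8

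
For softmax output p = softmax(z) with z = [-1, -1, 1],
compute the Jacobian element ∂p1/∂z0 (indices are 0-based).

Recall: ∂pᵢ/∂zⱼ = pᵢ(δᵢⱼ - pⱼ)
∂p1/∂z0 = -0.01134

p = softmax(z) = [0.1065, 0.1065, 0.787]
p1 = 0.1065, p0 = 0.1065

∂p1/∂z0 = -p1 × p0 = -0.1065 × 0.1065 = -0.01134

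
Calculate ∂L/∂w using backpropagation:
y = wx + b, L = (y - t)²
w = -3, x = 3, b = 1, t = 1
∂L/∂w = -54

y = wx + b = (-3)(3) + 1 = -8
∂L/∂y = 2(y - t) = 2(-8 - 1) = -18
∂y/∂w = x = 3
∂L/∂w = ∂L/∂y · ∂y/∂w = -18 × 3 = -54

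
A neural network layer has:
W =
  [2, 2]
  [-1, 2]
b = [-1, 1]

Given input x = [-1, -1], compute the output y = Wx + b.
y = [-5, 0]

Wx = [2×-1 + 2×-1, -1×-1 + 2×-1]
   = [-4, -1]
y = Wx + b = [-4 + -1, -1 + 1] = [-5, 0]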